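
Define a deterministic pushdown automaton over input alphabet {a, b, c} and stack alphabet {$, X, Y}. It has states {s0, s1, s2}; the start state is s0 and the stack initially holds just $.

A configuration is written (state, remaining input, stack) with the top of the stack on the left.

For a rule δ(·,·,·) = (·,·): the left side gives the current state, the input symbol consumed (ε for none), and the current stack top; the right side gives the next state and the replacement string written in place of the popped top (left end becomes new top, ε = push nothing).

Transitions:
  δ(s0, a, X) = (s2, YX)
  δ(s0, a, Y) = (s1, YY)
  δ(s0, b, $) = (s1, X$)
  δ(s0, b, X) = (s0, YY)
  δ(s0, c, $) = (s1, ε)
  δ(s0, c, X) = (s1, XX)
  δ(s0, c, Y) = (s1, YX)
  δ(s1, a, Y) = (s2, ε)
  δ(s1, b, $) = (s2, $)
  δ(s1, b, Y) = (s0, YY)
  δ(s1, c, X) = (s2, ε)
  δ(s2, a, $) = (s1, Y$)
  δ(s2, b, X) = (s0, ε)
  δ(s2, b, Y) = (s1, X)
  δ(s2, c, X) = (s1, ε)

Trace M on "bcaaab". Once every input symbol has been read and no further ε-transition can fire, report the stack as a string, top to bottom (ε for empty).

YY$

(s0, bcaaab, $)
  read b, top $: go to s1, push X$ → (s1, caaab, X$)
  read c, top X: go to s2, push ε → (s2, aaab, $)
  read a, top $: go to s1, push Y$ → (s1, aab, Y$)
  read a, top Y: go to s2, push ε → (s2, ab, $)
  read a, top $: go to s1, push Y$ → (s1, b, Y$)
  read b, top Y: go to s0, push YY → (s0, ε, YY$)
All input consumed in state s0 with stack YY$.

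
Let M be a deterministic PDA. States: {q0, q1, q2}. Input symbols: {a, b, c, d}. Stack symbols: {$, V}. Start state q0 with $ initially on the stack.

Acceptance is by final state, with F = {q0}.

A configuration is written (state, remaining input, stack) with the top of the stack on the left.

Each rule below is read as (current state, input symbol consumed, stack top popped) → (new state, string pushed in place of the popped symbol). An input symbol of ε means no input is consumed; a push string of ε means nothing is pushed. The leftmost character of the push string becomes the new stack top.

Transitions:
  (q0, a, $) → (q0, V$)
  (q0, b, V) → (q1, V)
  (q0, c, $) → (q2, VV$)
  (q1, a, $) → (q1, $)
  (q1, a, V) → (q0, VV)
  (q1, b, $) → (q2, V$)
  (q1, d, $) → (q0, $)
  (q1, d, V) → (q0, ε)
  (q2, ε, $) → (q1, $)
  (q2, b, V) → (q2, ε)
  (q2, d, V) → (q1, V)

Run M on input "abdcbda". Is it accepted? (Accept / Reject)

Accept

(q0, abdcbda, $)
  read a, top $: go to q0, push V$ → (q0, bdcbda, V$)
  read b, top V: go to q1, push V → (q1, dcbda, V$)
  read d, top V: go to q0, push ε → (q0, cbda, $)
  read c, top $: go to q2, push VV$ → (q2, bda, VV$)
  read b, top V: go to q2, push ε → (q2, da, V$)
  read d, top V: go to q1, push V → (q1, a, V$)
  read a, top V: go to q0, push VV → (q0, ε, VV$)
All input consumed; state q0 ∈ F.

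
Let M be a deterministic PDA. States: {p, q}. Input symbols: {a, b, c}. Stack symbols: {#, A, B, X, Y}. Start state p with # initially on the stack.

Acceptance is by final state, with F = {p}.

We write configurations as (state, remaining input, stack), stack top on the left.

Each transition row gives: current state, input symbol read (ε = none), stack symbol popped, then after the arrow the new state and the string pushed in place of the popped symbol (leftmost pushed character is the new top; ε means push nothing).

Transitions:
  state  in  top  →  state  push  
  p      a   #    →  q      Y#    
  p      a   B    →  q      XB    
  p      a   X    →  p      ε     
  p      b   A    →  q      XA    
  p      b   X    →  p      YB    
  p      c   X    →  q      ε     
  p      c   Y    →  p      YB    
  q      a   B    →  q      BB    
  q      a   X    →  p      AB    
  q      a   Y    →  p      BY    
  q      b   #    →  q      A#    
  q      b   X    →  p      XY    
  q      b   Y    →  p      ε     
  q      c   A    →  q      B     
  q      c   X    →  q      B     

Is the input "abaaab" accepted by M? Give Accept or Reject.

Accept

(p, abaaab, #) ⊢ (q, baaab, Y#) ⊢ (p, aaab, #) ⊢ (q, aab, Y#) ⊢ (p, ab, BY#) ⊢ (q, b, XBY#) ⊢ (p, ε, XYBY#)
All input consumed; state p ∈ F.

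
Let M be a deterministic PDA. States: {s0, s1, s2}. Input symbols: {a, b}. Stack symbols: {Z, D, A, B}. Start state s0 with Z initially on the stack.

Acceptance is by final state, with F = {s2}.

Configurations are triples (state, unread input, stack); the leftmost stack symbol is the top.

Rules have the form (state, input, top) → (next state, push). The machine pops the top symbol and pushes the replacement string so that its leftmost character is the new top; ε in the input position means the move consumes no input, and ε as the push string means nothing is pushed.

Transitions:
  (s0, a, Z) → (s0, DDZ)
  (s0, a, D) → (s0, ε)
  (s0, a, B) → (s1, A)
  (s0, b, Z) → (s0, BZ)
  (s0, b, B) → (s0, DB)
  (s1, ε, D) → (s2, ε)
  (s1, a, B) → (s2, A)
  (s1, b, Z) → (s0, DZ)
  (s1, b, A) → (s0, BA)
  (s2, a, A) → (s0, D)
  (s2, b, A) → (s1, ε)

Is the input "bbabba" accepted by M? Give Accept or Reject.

Reject

(s0, bbabba, Z) ⊢ (s0, babba, BZ) ⊢ (s0, abba, DBZ) ⊢ (s0, bba, BZ) ⊢ (s0, ba, DBZ)
No transition applies at (s0, ba, DBZ); input not fully consumed.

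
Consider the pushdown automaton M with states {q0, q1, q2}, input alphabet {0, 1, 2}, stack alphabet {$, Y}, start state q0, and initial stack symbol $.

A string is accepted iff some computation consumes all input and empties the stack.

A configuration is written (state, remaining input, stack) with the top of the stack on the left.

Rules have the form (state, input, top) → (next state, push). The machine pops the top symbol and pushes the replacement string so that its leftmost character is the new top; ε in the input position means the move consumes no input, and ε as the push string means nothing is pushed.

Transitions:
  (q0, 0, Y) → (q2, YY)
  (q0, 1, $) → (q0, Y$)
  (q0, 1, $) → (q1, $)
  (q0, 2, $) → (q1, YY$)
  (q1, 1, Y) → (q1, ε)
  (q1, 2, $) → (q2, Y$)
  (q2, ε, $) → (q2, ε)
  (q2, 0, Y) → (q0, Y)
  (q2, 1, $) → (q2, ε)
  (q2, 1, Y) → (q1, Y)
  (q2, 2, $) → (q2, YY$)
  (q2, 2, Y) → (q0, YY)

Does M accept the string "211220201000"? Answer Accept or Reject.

No computation consumes all input and empties the stack.

Reject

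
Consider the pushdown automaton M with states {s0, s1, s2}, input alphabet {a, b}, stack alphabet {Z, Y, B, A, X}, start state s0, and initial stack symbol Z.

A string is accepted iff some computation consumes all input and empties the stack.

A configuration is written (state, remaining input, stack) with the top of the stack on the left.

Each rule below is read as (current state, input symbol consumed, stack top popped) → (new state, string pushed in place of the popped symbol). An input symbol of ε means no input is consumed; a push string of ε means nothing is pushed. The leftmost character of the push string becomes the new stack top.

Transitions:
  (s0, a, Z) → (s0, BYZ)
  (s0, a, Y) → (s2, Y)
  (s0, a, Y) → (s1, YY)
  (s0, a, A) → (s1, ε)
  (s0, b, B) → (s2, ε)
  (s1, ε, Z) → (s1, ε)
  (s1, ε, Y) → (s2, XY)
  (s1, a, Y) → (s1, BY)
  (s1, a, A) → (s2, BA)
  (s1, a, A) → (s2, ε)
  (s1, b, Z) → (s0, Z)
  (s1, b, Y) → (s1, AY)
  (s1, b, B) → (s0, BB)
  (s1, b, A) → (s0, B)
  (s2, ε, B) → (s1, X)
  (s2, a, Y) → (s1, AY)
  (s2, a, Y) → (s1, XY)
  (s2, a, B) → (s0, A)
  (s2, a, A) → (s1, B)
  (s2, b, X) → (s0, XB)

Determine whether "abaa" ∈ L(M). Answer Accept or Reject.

Reject

No computation consumes all input and empties the stack.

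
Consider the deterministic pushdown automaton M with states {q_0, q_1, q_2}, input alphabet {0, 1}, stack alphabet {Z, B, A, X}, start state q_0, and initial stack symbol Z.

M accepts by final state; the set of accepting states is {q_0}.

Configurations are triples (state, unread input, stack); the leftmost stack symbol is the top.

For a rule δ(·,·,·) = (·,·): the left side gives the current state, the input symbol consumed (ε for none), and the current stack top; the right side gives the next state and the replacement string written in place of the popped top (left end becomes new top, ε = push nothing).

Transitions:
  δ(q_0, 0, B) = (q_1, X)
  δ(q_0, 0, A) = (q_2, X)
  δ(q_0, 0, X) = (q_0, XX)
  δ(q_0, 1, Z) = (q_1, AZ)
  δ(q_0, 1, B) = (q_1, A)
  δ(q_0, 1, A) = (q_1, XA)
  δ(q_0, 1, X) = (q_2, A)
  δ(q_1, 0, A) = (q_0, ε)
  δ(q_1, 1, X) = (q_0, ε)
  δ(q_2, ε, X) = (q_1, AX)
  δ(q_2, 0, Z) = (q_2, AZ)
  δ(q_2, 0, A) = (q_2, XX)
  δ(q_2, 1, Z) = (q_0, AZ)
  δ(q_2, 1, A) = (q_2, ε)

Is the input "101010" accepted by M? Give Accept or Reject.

(q_0, 101010, Z) ⊢ (q_1, 01010, AZ) ⊢ (q_0, 1010, Z) ⊢ (q_1, 010, AZ) ⊢ (q_0, 10, Z) ⊢ (q_1, 0, AZ) ⊢ (q_0, ε, Z)
All input consumed; state q_0 ∈ F.

Accept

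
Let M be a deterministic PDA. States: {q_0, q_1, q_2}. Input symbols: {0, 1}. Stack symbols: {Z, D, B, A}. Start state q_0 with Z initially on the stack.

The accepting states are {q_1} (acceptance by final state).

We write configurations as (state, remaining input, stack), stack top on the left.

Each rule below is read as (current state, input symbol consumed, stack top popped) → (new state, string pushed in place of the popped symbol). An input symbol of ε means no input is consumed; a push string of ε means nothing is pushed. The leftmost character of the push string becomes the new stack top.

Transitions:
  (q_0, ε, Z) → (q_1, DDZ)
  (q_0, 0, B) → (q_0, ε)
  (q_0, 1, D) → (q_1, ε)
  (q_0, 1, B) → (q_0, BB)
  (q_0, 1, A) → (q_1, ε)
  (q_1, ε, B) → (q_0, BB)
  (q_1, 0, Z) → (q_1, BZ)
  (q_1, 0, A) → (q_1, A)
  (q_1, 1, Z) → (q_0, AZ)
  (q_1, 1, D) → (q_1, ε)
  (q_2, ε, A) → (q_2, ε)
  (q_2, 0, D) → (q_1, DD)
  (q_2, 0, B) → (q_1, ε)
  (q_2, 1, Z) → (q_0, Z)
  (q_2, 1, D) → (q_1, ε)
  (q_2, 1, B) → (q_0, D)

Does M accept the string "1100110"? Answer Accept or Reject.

(q_0, 1100110, Z)
  ε-move, top Z: go to q_1, push DDZ → (q_1, 1100110, DDZ)
  read 1, top D: go to q_1, push ε → (q_1, 100110, DZ)
  read 1, top D: go to q_1, push ε → (q_1, 00110, Z)
  read 0, top Z: go to q_1, push BZ → (q_1, 0110, BZ)
  ε-move, top B: go to q_0, push BB → (q_0, 0110, BBZ)
  read 0, top B: go to q_0, push ε → (q_0, 110, BZ)
  read 1, top B: go to q_0, push BB → (q_0, 10, BBZ)
  read 1, top B: go to q_0, push BB → (q_0, 0, BBBZ)
  read 0, top B: go to q_0, push ε → (q_0, ε, BBZ)
All input consumed; state q_0 ∉ F and no further ε-move applies.

Reject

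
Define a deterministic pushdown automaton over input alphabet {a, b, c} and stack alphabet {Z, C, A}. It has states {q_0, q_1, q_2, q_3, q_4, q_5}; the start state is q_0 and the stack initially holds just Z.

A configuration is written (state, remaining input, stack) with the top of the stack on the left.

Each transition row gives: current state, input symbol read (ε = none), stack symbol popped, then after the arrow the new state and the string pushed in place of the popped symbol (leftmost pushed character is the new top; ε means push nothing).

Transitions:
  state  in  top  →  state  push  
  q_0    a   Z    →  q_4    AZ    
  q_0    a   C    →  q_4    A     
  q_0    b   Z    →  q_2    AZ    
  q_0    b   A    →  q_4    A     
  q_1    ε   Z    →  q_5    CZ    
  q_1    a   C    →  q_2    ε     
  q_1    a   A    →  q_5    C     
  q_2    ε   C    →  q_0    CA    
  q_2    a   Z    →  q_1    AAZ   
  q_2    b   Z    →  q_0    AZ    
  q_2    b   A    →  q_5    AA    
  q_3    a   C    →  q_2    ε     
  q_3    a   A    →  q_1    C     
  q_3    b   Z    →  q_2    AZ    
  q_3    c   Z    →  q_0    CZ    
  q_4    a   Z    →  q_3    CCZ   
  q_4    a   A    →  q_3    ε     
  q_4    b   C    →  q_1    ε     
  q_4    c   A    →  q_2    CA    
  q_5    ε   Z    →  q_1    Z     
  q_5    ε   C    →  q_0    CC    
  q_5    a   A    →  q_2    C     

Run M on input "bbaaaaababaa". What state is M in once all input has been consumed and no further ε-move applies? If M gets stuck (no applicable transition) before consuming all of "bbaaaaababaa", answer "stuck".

stuck

(q_0, bbaaaaababaa, Z) ⊢ (q_2, baaaaababaa, AZ) ⊢ (q_5, aaaaababaa, AAZ) ⊢ (q_2, aaaababaa, CAZ) ⊢ (q_0, aaaababaa, CAAZ) ⊢ (q_4, aaababaa, AAAZ) ⊢ (q_3, aababaa, AAZ) ⊢ (q_1, ababaa, CAZ) ⊢ (q_2, babaa, AZ) ⊢ (q_5, abaa, AAZ) ⊢ (q_2, baa, CAZ) ⊢ (q_0, baa, CAAZ)
No transition for (q_0, b, top C); M blocks with input baa remaining.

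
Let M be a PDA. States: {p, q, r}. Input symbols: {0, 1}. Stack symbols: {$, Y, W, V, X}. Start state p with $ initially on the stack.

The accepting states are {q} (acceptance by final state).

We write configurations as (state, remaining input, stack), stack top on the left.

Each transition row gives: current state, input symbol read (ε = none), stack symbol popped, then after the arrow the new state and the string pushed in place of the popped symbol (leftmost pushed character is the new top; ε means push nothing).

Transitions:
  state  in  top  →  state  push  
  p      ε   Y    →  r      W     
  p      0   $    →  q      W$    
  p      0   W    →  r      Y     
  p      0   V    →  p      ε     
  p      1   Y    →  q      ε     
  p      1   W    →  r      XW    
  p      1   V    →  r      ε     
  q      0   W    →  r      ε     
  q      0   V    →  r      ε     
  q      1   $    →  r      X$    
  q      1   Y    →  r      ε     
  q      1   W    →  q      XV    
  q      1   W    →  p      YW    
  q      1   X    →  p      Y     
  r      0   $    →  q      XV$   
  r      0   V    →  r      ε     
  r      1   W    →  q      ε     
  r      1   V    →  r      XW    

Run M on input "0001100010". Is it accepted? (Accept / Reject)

Reject

No computation consumes all input and reaches a final state.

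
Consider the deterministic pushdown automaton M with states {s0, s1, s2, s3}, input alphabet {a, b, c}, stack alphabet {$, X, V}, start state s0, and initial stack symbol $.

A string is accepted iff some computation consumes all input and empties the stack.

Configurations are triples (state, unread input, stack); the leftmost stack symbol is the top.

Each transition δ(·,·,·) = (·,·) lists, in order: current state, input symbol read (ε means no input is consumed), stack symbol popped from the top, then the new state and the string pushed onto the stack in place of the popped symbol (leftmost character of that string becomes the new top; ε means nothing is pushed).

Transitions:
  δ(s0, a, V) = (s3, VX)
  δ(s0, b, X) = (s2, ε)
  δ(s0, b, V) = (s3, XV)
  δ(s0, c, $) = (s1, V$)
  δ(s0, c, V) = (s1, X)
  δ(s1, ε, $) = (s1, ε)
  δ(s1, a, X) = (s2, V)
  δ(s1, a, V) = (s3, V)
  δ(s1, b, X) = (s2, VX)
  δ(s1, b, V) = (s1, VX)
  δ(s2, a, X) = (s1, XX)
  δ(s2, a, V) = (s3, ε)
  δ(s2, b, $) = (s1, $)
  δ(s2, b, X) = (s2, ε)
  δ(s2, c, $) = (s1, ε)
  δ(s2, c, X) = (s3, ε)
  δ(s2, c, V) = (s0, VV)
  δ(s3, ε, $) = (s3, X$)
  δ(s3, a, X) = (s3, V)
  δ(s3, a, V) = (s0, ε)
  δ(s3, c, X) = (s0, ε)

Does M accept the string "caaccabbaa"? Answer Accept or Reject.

Reject

(s0, caaccabbaa, $) ⊢ (s1, aaccabbaa, V$) ⊢ (s3, accabbaa, V$) ⊢ (s0, ccabbaa, $) ⊢ (s1, cabbaa, V$)
No transition applies at (s1, cabbaa, V$); input not fully consumed.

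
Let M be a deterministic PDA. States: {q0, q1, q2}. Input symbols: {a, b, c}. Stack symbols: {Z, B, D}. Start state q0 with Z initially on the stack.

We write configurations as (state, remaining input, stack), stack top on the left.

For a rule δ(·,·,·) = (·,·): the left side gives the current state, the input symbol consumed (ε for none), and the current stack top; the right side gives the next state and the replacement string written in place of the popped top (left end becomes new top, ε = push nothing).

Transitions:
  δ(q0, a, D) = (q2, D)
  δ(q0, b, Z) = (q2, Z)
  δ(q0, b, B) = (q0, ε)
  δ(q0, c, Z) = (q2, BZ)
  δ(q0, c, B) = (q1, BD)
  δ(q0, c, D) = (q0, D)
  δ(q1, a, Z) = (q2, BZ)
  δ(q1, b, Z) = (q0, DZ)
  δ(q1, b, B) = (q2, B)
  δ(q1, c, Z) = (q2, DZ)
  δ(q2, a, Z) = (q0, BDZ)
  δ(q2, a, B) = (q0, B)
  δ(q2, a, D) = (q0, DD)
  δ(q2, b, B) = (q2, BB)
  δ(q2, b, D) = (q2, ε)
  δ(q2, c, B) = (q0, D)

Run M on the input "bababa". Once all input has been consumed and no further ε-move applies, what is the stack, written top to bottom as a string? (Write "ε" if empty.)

BDZ

(q0, bababa, Z)
  read b, top Z: go to q2, push Z → (q2, ababa, Z)
  read a, top Z: go to q0, push BDZ → (q0, baba, BDZ)
  read b, top B: go to q0, push ε → (q0, aba, DZ)
  read a, top D: go to q2, push D → (q2, ba, DZ)
  read b, top D: go to q2, push ε → (q2, a, Z)
  read a, top Z: go to q0, push BDZ → (q0, ε, BDZ)
All input consumed in state q0 with stack BDZ.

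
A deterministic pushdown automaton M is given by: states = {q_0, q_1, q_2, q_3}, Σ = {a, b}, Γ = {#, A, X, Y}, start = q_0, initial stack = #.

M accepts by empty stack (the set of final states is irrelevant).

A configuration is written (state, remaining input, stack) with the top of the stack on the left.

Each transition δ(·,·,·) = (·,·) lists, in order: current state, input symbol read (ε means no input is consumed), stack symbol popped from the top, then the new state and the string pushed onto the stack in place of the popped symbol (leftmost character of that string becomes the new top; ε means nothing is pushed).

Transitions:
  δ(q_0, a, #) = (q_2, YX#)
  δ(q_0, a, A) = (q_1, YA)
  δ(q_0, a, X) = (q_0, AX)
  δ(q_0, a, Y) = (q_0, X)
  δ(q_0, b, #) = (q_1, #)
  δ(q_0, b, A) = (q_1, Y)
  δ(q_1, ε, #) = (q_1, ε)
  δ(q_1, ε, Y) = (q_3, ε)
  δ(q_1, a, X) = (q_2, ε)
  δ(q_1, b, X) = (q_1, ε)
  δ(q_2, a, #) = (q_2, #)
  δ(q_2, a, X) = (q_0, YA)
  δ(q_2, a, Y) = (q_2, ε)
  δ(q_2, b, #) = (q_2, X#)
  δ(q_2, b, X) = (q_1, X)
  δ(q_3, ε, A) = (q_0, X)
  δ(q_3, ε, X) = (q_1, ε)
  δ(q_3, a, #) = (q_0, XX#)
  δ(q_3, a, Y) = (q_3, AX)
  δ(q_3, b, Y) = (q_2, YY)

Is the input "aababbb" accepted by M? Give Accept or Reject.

Accept

(q_0, aababbb, #) ⊢ (q_2, ababbb, YX#) ⊢ (q_2, babbb, X#) ⊢ (q_1, abbb, X#) ⊢ (q_2, bbb, #) ⊢ (q_2, bb, X#) ⊢ (q_1, b, X#) ⊢ (q_1, ε, #) ⊢ (q_1, ε, ε)
All input consumed and the stack is empty.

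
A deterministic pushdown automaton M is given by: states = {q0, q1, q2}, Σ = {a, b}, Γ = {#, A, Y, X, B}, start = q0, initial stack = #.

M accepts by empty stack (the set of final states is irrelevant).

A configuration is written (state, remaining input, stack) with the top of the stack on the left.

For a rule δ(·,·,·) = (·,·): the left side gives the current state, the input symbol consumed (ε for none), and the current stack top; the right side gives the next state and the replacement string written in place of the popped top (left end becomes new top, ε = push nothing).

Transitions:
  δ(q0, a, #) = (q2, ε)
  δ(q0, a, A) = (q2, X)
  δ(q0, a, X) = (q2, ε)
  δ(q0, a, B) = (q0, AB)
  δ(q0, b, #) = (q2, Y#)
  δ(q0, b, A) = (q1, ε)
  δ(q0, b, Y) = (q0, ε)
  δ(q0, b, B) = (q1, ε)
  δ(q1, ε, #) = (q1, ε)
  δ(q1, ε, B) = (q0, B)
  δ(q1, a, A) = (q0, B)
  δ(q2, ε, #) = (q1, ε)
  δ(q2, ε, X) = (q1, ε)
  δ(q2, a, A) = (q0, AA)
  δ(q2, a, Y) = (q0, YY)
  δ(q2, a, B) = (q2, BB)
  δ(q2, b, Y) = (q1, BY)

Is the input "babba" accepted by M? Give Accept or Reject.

(q0, babba, #)
  read b, top #: go to q2, push Y# → (q2, abba, Y#)
  read a, top Y: go to q0, push YY → (q0, bba, YY#)
  read b, top Y: go to q0, push ε → (q0, ba, Y#)
  read b, top Y: go to q0, push ε → (q0, a, #)
  read a, top #: go to q2, push ε → (q2, ε, ε)
All input consumed and the stack is empty.

Accept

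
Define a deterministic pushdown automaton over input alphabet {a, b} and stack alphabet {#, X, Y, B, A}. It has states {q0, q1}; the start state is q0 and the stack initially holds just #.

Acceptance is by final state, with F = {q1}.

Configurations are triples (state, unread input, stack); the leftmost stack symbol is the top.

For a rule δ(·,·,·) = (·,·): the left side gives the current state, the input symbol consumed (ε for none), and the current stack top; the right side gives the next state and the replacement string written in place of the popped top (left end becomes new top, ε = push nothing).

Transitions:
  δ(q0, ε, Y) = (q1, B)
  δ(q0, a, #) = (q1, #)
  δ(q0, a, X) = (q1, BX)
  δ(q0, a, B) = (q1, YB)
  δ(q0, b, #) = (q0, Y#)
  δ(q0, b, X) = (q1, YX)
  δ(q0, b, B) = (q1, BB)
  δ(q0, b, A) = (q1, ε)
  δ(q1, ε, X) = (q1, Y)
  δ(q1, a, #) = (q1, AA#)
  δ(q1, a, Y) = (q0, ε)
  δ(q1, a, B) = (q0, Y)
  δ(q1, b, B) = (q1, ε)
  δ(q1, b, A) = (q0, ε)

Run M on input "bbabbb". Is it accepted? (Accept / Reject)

Reject

(q0, bbabbb, #)
  read b, top #: go to q0, push Y# → (q0, babbb, Y#)
  ε-move, top Y: go to q1, push B → (q1, babbb, B#)
  read b, top B: go to q1, push ε → (q1, abbb, #)
  read a, top #: go to q1, push AA# → (q1, bbb, AA#)
  read b, top A: go to q0, push ε → (q0, bb, A#)
  read b, top A: go to q1, push ε → (q1, b, #)
No transition applies at (q1, b, #); input not fully consumed.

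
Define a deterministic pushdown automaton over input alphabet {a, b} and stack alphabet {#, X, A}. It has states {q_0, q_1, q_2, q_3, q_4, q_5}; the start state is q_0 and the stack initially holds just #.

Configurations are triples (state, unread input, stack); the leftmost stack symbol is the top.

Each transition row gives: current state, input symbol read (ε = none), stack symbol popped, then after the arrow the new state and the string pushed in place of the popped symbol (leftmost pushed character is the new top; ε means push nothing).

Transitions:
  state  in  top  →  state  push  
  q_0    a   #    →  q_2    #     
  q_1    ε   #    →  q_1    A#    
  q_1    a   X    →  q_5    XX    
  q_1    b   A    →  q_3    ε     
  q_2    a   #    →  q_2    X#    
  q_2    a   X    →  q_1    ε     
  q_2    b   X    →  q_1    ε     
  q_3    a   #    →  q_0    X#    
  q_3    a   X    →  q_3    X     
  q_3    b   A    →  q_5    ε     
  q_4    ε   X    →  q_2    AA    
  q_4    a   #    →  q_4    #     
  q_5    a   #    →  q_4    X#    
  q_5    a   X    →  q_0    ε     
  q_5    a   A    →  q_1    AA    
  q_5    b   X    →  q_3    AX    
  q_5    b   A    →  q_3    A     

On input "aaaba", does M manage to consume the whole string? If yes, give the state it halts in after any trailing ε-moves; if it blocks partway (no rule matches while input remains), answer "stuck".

q_0

(q_0, aaaba, #)
  read a, top #: go to q_2, push # → (q_2, aaba, #)
  read a, top #: go to q_2, push X# → (q_2, aba, X#)
  read a, top X: go to q_1, push ε → (q_1, ba, #)
  ε-move, top #: go to q_1, push A# → (q_1, ba, A#)
  read b, top A: go to q_3, push ε → (q_3, a, #)
  read a, top #: go to q_0, push X# → (q_0, ε, X#)
All input consumed; M is in state q_0.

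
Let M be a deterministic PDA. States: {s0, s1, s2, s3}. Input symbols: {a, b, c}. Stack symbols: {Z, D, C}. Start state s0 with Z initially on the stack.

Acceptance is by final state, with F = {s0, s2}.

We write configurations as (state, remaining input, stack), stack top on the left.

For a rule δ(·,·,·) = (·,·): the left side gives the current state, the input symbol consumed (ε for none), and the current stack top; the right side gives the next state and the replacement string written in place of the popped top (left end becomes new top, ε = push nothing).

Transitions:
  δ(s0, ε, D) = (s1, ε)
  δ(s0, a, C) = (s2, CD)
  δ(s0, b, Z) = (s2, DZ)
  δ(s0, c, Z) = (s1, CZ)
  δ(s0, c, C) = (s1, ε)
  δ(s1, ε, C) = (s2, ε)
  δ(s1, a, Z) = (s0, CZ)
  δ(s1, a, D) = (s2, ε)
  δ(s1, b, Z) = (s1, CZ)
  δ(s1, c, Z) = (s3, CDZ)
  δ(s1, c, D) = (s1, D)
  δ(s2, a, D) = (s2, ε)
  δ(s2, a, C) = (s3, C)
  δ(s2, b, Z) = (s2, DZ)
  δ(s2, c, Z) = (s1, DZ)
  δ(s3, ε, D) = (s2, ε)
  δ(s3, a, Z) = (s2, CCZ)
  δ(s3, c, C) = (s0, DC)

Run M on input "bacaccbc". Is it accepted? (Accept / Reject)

Reject

(s0, bacaccbc, Z) ⊢ (s2, acaccbc, DZ) ⊢ (s2, caccbc, Z) ⊢ (s1, accbc, DZ) ⊢ (s2, ccbc, Z) ⊢ (s1, cbc, DZ) ⊢ (s1, bc, DZ)
No transition applies at (s1, bc, DZ); input not fully consumed.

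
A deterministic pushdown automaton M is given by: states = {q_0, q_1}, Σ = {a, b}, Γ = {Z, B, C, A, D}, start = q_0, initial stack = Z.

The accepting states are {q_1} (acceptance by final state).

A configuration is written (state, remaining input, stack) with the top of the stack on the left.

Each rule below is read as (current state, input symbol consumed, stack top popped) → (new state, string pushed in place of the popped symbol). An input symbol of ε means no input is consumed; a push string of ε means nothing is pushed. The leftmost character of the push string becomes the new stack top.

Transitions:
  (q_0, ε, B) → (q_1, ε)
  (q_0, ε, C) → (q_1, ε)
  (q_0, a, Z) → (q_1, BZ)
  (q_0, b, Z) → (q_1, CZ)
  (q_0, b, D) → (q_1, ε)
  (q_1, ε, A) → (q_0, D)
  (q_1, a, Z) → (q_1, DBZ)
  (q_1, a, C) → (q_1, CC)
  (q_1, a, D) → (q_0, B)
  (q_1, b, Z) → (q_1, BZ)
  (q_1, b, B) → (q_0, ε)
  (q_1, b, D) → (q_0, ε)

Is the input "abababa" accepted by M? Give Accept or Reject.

(q_0, abababa, Z) ⊢ (q_1, bababa, BZ) ⊢ (q_0, ababa, Z) ⊢ (q_1, baba, BZ) ⊢ (q_0, aba, Z) ⊢ (q_1, ba, BZ) ⊢ (q_0, a, Z) ⊢ (q_1, ε, BZ)
All input consumed; state q_1 ∈ F.

Accept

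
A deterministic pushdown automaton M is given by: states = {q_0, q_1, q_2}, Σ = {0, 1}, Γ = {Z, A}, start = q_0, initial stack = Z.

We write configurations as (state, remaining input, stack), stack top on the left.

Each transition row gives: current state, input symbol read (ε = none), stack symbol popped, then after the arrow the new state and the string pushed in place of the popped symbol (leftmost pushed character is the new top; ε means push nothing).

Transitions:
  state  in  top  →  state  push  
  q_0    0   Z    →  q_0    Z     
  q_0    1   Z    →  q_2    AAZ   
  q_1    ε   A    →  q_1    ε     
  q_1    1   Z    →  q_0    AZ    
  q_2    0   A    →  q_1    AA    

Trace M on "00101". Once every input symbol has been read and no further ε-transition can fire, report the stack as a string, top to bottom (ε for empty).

AZ

(q_0, 00101, Z) ⊢ (q_0, 0101, Z) ⊢ (q_0, 101, Z) ⊢ (q_2, 01, AAZ) ⊢ (q_1, 1, AAAZ) ⊢ (q_1, 1, AAZ) ⊢ (q_1, 1, AZ) ⊢ (q_1, 1, Z) ⊢ (q_0, ε, AZ)
All input consumed in state q_0 with stack AZ.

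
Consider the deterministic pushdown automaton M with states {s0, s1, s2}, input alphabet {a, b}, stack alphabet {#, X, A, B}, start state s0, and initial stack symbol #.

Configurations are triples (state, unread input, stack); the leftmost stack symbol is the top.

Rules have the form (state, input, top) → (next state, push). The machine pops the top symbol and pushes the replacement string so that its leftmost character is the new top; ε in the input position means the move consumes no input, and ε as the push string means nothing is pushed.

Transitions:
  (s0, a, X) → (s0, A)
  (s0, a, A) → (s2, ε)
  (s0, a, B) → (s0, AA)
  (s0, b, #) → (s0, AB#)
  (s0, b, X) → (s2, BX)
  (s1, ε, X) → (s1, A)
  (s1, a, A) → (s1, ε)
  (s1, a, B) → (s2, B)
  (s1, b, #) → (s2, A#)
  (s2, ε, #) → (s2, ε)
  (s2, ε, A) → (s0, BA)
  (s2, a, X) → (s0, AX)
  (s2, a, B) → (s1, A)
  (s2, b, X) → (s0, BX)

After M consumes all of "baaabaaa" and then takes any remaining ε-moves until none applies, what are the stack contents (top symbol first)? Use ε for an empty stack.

(s0, baaabaaa, #)
  read b, top #: go to s0, push AB# → (s0, aaabaaa, AB#)
  read a, top A: go to s2, push ε → (s2, aabaaa, B#)
  read a, top B: go to s1, push A → (s1, abaaa, A#)
  read a, top A: go to s1, push ε → (s1, baaa, #)
  read b, top #: go to s2, push A# → (s2, aaa, A#)
  ε-move, top A: go to s0, push BA → (s0, aaa, BA#)
  read a, top B: go to s0, push AA → (s0, aa, AAA#)
  read a, top A: go to s2, push ε → (s2, a, AA#)
  ε-move, top A: go to s0, push BA → (s0, a, BAA#)
  read a, top B: go to s0, push AA → (s0, ε, AAAA#)
All input consumed in state s0 with stack AAAA#.

AAAA#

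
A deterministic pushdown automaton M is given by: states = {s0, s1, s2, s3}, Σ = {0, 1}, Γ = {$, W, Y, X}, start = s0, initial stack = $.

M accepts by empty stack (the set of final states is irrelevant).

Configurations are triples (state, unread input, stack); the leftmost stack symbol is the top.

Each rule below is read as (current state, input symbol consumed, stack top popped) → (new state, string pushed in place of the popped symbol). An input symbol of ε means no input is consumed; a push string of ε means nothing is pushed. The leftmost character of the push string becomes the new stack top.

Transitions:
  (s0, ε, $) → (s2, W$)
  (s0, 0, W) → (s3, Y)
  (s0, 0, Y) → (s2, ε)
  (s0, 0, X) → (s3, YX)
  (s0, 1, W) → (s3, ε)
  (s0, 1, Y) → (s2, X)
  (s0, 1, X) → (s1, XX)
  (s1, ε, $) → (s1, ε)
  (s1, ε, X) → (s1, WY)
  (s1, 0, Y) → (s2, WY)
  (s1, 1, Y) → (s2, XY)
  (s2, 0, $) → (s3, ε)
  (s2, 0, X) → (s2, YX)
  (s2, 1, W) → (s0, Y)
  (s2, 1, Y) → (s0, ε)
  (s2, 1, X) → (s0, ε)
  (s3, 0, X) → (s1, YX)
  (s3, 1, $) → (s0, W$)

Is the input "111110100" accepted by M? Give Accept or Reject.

(s0, 111110100, $)
  ε-move, top $: go to s2, push W$ → (s2, 111110100, W$)
  read 1, top W: go to s0, push Y → (s0, 11110100, Y$)
  read 1, top Y: go to s2, push X → (s2, 1110100, X$)
  read 1, top X: go to s0, push ε → (s0, 110100, $)
  ε-move, top $: go to s2, push W$ → (s2, 110100, W$)
  read 1, top W: go to s0, push Y → (s0, 10100, Y$)
  read 1, top Y: go to s2, push X → (s2, 0100, X$)
  read 0, top X: go to s2, push YX → (s2, 100, YX$)
  read 1, top Y: go to s0, push ε → (s0, 00, X$)
  read 0, top X: go to s3, push YX → (s3, 0, YX$)
No transition applies at (s3, 0, YX$); input not fully consumed.

Reject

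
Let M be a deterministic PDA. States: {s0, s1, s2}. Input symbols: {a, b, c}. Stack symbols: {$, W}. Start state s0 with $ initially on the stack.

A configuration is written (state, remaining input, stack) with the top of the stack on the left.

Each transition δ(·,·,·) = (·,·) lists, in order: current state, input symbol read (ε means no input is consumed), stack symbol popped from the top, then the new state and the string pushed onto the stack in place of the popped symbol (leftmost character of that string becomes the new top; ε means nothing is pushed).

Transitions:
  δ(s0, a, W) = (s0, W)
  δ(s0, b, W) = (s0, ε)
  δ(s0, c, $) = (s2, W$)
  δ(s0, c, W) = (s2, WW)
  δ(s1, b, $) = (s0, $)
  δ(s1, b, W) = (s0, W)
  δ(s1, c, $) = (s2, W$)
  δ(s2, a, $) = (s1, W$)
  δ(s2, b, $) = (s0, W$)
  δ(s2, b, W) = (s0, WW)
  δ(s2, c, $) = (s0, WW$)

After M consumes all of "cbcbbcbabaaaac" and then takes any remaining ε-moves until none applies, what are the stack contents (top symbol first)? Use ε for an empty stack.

(s0, cbcbbcbabaaaac, $)
  read c, top $: go to s2, push W$ → (s2, bcbbcbabaaaac, W$)
  read b, top W: go to s0, push WW → (s0, cbbcbabaaaac, WW$)
  read c, top W: go to s2, push WW → (s2, bbcbabaaaac, WWW$)
  read b, top W: go to s0, push WW → (s0, bcbabaaaac, WWWW$)
  read b, top W: go to s0, push ε → (s0, cbabaaaac, WWW$)
  read c, top W: go to s2, push WW → (s2, babaaaac, WWWW$)
  read b, top W: go to s0, push WW → (s0, abaaaac, WWWWW$)
  read a, top W: go to s0, push W → (s0, baaaac, WWWWW$)
  read b, top W: go to s0, push ε → (s0, aaaac, WWWW$)
  read a, top W: go to s0, push W → (s0, aaac, WWWW$)
  read a, top W: go to s0, push W → (s0, aac, WWWW$)
  read a, top W: go to s0, push W → (s0, ac, WWWW$)
  read a, top W: go to s0, push W → (s0, c, WWWW$)
  read c, top W: go to s2, push WW → (s2, ε, WWWWW$)
All input consumed in state s2 with stack WWWWW$.

WWWWW$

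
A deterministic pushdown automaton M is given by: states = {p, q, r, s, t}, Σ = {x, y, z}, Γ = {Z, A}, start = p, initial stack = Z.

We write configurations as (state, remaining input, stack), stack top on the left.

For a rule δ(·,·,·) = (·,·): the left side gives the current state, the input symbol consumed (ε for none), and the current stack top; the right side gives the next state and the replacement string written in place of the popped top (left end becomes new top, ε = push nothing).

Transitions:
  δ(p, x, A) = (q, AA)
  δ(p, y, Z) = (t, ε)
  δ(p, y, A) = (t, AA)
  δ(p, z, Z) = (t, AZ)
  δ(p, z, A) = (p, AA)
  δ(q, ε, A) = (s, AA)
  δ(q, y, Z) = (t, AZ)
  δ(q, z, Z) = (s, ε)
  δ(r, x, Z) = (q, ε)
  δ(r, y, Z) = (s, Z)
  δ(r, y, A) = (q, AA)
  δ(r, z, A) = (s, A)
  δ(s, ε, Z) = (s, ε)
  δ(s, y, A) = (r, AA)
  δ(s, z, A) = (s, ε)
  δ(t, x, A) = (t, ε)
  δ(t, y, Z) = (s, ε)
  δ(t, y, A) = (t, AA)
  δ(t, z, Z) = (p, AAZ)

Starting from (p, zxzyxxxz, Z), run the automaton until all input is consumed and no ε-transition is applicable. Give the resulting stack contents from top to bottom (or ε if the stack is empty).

(p, zxzyxxxz, Z)
  read z, top Z: go to t, push AZ → (t, xzyxxxz, AZ)
  read x, top A: go to t, push ε → (t, zyxxxz, Z)
  read z, top Z: go to p, push AAZ → (p, yxxxz, AAZ)
  read y, top A: go to t, push AA → (t, xxxz, AAAZ)
  read x, top A: go to t, push ε → (t, xxz, AAZ)
  read x, top A: go to t, push ε → (t, xz, AZ)
  read x, top A: go to t, push ε → (t, z, Z)
  read z, top Z: go to p, push AAZ → (p, ε, AAZ)
All input consumed in state p with stack AAZ.

AAZ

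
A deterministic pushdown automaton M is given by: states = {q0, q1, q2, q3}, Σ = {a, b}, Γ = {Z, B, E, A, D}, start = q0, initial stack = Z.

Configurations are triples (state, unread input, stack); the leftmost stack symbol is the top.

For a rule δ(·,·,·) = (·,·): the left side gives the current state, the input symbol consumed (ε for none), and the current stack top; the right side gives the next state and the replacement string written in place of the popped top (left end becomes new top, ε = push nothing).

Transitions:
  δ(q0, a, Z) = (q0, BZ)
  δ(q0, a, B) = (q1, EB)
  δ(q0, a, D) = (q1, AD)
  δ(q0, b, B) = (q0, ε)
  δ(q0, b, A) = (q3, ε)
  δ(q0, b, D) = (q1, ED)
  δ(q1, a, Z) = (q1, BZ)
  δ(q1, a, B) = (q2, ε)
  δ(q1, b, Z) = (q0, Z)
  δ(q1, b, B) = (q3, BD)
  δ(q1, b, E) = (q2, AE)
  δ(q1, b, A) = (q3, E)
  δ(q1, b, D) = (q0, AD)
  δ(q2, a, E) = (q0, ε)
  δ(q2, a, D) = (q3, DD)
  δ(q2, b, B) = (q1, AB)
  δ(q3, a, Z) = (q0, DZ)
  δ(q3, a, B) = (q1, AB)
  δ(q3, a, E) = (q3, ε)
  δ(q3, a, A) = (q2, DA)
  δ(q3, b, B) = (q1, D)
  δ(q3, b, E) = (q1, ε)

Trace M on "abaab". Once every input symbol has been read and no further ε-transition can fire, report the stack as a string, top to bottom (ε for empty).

AEBZ

(q0, abaab, Z)
  read a, top Z: go to q0, push BZ → (q0, baab, BZ)
  read b, top B: go to q0, push ε → (q0, aab, Z)
  read a, top Z: go to q0, push BZ → (q0, ab, BZ)
  read a, top B: go to q1, push EB → (q1, b, EBZ)
  read b, top E: go to q2, push AE → (q2, ε, AEBZ)
All input consumed in state q2 with stack AEBZ.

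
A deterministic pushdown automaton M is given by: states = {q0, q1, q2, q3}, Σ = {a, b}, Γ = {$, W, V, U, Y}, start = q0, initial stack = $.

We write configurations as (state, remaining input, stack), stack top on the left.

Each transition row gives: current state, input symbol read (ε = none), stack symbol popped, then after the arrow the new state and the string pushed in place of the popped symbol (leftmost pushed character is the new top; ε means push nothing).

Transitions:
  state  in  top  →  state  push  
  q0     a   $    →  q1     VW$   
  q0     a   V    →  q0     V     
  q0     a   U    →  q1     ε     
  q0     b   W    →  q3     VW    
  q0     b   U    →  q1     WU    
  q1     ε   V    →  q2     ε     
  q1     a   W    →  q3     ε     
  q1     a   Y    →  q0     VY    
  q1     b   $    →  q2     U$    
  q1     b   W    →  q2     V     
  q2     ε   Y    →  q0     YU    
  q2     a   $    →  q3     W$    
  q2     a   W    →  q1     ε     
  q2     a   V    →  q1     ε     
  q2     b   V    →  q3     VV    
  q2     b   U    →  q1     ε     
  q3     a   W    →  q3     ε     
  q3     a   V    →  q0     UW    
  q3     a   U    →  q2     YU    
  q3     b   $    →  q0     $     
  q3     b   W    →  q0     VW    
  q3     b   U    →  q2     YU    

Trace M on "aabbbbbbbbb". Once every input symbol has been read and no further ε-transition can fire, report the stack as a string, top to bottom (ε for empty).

(q0, aabbbbbbbbb, $) ⊢ (q1, abbbbbbbbb, VW$) ⊢ (q2, abbbbbbbbb, W$) ⊢ (q1, bbbbbbbbb, $) ⊢ (q2, bbbbbbbb, U$) ⊢ (q1, bbbbbbb, $) ⊢ (q2, bbbbbb, U$) ⊢ (q1, bbbbb, $) ⊢ (q2, bbbb, U$) ⊢ (q1, bbb, $) ⊢ (q2, bb, U$) ⊢ (q1, b, $) ⊢ (q2, ε, U$)
All input consumed in state q2 with stack U$.

U$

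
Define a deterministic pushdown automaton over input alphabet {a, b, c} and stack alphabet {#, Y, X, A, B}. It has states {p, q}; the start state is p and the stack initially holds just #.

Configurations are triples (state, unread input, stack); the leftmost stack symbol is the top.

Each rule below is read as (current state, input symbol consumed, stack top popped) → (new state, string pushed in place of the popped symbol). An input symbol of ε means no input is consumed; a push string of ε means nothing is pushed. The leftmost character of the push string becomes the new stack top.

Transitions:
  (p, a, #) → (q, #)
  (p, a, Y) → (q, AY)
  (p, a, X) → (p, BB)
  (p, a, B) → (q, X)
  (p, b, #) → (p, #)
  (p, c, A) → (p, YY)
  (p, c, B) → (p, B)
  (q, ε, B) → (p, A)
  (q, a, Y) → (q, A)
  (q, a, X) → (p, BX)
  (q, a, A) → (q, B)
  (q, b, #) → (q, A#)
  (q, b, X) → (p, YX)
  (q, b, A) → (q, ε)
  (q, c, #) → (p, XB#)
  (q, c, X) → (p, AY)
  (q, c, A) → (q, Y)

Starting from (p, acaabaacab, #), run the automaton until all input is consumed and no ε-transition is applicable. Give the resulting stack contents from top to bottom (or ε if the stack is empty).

YYYXBB#

(p, acaabaacab, #)
  read a, top #: go to q, push # → (q, caabaacab, #)
  read c, top #: go to p, push XB# → (p, aabaacab, XB#)
  read a, top X: go to p, push BB → (p, abaacab, BBB#)
  read a, top B: go to q, push X → (q, baacab, XBB#)
  read b, top X: go to p, push YX → (p, aacab, YXBB#)
  read a, top Y: go to q, push AY → (q, acab, AYXBB#)
  read a, top A: go to q, push B → (q, cab, BYXBB#)
  ε-move, top B: go to p, push A → (p, cab, AYXBB#)
  read c, top A: go to p, push YY → (p, ab, YYYXBB#)
  read a, top Y: go to q, push AY → (q, b, AYYYXBB#)
  read b, top A: go to q, push ε → (q, ε, YYYXBB#)
All input consumed in state q with stack YYYXBB#.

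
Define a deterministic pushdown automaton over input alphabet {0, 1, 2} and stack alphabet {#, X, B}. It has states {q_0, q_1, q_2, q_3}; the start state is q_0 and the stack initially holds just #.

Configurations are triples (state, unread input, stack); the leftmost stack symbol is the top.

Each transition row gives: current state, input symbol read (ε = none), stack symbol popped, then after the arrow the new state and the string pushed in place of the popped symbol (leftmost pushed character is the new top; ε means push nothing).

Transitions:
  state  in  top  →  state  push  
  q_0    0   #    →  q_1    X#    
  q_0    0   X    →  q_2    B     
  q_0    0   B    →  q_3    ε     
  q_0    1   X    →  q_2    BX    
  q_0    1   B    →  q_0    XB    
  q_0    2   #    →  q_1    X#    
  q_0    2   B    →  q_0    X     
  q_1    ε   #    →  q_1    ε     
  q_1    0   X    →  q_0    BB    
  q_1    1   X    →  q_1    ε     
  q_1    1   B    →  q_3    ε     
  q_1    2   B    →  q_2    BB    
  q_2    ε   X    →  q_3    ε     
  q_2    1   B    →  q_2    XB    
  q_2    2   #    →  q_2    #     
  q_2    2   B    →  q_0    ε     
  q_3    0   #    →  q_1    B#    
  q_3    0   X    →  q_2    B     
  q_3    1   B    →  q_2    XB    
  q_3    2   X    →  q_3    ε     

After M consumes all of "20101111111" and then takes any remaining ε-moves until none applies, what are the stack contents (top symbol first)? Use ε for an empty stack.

BBB#

(q_0, 20101111111, #) ⊢ (q_1, 0101111111, X#) ⊢ (q_0, 101111111, BB#) ⊢ (q_0, 01111111, XBB#) ⊢ (q_2, 1111111, BBB#) ⊢ (q_2, 111111, XBBB#) ⊢ (q_3, 111111, BBB#) ⊢ (q_2, 11111, XBBB#) ⊢ (q_3, 11111, BBB#) ⊢ (q_2, 1111, XBBB#) ⊢ (q_3, 1111, BBB#) ⊢ (q_2, 111, XBBB#) ⊢ (q_3, 111, BBB#) ⊢ (q_2, 11, XBBB#) ⊢ (q_3, 11, BBB#) ⊢ (q_2, 1, XBBB#) ⊢ (q_3, 1, BBB#) ⊢ (q_2, ε, XBBB#) ⊢ (q_3, ε, BBB#)
All input consumed in state q_3 with stack BBB#.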